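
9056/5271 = 9056/5271 = 1.72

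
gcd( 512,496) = 16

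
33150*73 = 2419950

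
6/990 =1/165 = 0.01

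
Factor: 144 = 2^4*3^2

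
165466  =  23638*7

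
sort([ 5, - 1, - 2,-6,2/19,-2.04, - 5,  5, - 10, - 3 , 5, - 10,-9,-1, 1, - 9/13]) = [ - 10, - 10, - 9, - 6,-5, - 3, - 2.04, - 2,  -  1, - 1, - 9/13,2/19,1,5,5,5 ]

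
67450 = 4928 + 62522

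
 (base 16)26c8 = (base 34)8K0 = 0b10011011001000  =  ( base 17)2060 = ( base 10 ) 9928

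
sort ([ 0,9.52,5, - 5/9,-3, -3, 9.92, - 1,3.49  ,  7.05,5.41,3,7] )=[ - 3, - 3, - 1,-5/9  ,  0,3, 3.49 , 5,5.41,7, 7.05, 9.52 , 9.92] 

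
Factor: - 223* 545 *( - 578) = 70247230 = 2^1* 5^1*17^2*109^1 * 223^1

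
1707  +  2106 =3813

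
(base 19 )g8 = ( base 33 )9F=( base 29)am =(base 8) 470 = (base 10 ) 312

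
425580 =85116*5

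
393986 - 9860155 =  - 9466169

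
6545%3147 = 251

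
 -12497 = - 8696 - 3801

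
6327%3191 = 3136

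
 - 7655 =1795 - 9450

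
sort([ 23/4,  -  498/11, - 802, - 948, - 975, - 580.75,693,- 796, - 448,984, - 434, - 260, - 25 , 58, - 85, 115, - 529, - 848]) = [ - 975, - 948, - 848, -802  , - 796, - 580.75, - 529,-448, - 434, - 260, - 85, - 498/11, - 25,23/4 , 58,115,693, 984 ]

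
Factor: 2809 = 53^2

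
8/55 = 8/55 = 0.15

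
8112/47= 172+28/47 =172.60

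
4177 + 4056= 8233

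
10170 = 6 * 1695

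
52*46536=2419872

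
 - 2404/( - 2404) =1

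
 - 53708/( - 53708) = 1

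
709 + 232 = 941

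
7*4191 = 29337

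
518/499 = 518/499 = 1.04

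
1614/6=269 = 269.00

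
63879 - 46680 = 17199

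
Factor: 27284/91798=2^1*7^( - 1)*19^1*79^( - 1)*83^ ( - 1)*359^1 = 13642/45899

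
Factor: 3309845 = 5^1*7^1*11^1*8597^1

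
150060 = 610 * 246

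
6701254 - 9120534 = -2419280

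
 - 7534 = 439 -7973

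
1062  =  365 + 697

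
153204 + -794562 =-641358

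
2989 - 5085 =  - 2096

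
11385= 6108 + 5277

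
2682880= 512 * 5240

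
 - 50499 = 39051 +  - 89550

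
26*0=0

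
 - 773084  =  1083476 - 1856560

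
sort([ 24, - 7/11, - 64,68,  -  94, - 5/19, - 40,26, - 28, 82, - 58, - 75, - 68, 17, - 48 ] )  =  [ - 94,- 75, - 68, - 64, - 58, - 48, - 40 , - 28, -7/11, - 5/19 , 17, 24, 26,68,82]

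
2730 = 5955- 3225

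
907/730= 1+177/730 = 1.24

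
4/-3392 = - 1/848= - 0.00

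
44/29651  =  44/29651=0.00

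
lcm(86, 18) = 774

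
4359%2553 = 1806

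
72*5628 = 405216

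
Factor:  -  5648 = -2^4*353^1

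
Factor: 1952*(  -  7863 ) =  - 2^5 *3^1* 61^1*2621^1 = - 15348576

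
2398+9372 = 11770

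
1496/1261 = 1496/1261 = 1.19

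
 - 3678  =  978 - 4656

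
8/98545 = 8/98545=   0.00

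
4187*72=301464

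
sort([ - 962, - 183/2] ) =[- 962,-183/2 ]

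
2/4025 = 2/4025 = 0.00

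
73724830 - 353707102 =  -279982272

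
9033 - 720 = 8313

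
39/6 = 13/2 = 6.50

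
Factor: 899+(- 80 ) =3^2 *7^1*13^1 = 819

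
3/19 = 3/19= 0.16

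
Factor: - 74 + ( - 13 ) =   -  3^1*29^1 = - 87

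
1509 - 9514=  - 8005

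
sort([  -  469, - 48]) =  [-469, - 48]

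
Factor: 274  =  2^1*137^1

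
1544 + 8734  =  10278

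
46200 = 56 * 825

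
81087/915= 88 + 189/305  =  88.62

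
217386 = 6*36231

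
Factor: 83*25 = 2075=5^2* 83^1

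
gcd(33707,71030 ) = 1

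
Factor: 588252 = 2^2*3^1 * 7^1 * 47^1 * 149^1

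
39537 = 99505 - 59968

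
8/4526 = 4/2263= 0.00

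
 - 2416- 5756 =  - 8172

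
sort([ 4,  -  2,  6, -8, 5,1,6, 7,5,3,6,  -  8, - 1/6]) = [ - 8, - 8, - 2,-1/6,1,3,4,5, 5, 6, 6, 6, 7] 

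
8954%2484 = 1502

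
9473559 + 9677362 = 19150921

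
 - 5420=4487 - 9907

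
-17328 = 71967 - 89295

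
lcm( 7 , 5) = 35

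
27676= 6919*4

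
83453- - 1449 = 84902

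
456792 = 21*21752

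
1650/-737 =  - 150/67 =- 2.24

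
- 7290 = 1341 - 8631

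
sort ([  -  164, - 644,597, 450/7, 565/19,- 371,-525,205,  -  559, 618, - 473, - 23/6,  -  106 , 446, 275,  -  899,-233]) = [ - 899 , - 644, - 559,-525 ,  -  473, - 371, - 233, - 164,-106,  -  23/6,565/19, 450/7,205 , 275, 446, 597, 618 ]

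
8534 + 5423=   13957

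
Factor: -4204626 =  - 2^1*3^1*43^2*379^1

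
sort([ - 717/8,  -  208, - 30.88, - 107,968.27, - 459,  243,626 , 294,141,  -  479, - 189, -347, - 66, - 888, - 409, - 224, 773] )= [ - 888, -479, - 459,-409, - 347,-224,  -  208,  -  189, - 107, - 717/8, - 66, - 30.88,141,243,294,626,  773,968.27] 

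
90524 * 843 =76311732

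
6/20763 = 2/6921 = 0.00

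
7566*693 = 5243238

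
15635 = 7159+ 8476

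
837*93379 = 78158223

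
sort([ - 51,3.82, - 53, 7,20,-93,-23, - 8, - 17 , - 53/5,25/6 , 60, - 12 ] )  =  [ - 93, - 53,-51, - 23, - 17,-12, - 53/5 , - 8, 3.82 , 25/6 , 7, 20, 60] 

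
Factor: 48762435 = 3^1*5^1 *1069^1*3041^1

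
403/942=403/942=0.43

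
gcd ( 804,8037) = 3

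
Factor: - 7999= - 19^1*421^1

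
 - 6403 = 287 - 6690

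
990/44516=495/22258 =0.02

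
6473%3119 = 235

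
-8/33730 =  - 1 +16861/16865 = - 0.00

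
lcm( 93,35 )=3255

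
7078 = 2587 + 4491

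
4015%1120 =655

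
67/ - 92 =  - 1 + 25/92 = -0.73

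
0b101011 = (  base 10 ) 43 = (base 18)27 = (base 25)1I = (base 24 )1J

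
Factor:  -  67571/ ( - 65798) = 2^ ( - 1 )* 7^3*167^( - 1)=343/334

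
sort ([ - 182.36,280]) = [ - 182.36, 280 ]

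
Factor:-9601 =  - 9601^1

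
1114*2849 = 3173786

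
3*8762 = 26286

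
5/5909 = 5/5909 = 0.00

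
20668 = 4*5167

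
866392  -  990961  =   - 124569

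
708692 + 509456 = 1218148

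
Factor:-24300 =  - 2^2*3^5*5^2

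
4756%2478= 2278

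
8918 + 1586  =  10504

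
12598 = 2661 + 9937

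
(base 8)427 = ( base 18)f9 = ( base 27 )A9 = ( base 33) 8f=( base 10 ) 279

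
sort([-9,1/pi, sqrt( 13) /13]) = [ - 9, sqrt(13)/13,1/pi ] 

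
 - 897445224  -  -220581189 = -676864035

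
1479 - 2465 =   -  986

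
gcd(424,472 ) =8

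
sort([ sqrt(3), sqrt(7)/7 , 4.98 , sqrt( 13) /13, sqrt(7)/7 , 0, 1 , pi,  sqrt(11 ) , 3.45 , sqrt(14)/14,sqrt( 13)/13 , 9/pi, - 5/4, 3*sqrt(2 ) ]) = [ - 5/4 , 0, sqrt(14 ) /14, sqrt( 13)/13, sqrt( 13)/13,sqrt( 7 )/7,sqrt( 7)/7,1, sqrt( 3),9/pi, pi,sqrt( 11 ), 3.45,3 * sqrt(2 ), 4.98 ] 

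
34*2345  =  79730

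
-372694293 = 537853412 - 910547705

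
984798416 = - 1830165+986628581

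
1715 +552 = 2267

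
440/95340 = 22/4767 =0.00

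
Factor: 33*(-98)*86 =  - 2^2*3^1*7^2 * 11^1*43^1= - 278124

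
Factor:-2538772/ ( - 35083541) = 2^2*191^1*3323^1*35083541^ ( - 1)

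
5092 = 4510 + 582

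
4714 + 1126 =5840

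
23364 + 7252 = 30616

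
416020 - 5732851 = -5316831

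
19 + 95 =114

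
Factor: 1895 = 5^1*379^1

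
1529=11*139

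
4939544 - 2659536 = 2280008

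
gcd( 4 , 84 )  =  4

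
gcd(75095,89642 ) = 1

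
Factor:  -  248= - 2^3*31^1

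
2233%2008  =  225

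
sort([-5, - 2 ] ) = [ - 5 ,-2] 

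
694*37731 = 26185314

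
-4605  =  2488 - 7093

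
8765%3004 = 2757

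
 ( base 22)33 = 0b1000101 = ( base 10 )69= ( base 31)27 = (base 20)39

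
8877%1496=1397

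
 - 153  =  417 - 570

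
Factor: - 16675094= - 2^1*67^1*107^1*1163^1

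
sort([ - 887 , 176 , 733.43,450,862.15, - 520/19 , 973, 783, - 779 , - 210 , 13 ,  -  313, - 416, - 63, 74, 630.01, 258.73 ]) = [-887, - 779, - 416,-313, - 210, - 63, - 520/19, 13, 74,176, 258.73,450,630.01 , 733.43, 783,862.15,973 ]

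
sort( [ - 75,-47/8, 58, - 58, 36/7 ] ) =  [ - 75, - 58,-47/8,  36/7, 58 ]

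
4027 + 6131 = 10158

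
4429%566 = 467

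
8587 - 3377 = 5210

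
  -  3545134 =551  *( - 6434)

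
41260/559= 73 + 453/559 = 73.81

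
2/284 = 1/142 =0.01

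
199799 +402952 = 602751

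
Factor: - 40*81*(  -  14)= 2^4*3^4*5^1*7^1 = 45360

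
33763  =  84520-50757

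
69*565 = 38985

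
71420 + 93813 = 165233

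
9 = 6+3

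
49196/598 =82 + 80/299 = 82.27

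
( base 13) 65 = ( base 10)83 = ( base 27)32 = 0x53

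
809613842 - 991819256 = -182205414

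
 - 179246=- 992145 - - 812899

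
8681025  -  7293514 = 1387511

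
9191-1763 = 7428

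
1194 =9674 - 8480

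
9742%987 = 859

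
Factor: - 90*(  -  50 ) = 2^2*3^2*5^3 = 4500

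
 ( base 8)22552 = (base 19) 17a2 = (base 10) 9578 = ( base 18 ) 1ba2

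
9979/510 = 587/30 = 19.57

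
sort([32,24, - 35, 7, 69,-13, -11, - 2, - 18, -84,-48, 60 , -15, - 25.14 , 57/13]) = [  -  84, - 48,-35, - 25.14,-18,-15, - 13, - 11,-2,57/13,7,24 , 32,60, 69]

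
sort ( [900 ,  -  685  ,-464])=[-685,  -  464,900] 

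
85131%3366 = 981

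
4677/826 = 5 + 547/826 =5.66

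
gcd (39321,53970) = 771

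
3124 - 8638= - 5514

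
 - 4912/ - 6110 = 2456/3055 = 0.80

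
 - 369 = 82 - 451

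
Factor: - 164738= - 2^1*7^2 * 41^2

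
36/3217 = 36/3217 = 0.01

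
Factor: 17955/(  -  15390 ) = -2^(-1 )*3^(-1 )*7^1 = - 7/6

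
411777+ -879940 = - 468163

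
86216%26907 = 5495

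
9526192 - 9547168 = -20976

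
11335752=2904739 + 8431013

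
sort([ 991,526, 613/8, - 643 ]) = [  -  643  ,  613/8, 526,991] 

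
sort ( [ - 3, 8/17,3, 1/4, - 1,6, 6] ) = [ - 3,-1, 1/4,8/17,3,6,6] 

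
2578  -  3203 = -625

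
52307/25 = 2092 +7/25=2092.28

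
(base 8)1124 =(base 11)4a2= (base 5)4341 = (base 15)29b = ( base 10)596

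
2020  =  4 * 505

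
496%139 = 79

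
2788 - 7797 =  - 5009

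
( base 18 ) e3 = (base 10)255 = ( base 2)11111111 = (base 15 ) 120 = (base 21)c3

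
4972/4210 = 1  +  381/2105= 1.18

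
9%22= 9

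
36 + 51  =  87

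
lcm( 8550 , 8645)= 778050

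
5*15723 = 78615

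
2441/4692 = 2441/4692 = 0.52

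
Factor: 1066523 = 1066523^1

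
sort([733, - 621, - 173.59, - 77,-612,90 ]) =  [-621, - 612, - 173.59, - 77,90,733]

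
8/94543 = 8/94543 = 0.00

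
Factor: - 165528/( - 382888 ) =3^2 * 11^1*229^( - 1) = 99/229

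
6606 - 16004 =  - 9398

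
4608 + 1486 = 6094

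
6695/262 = 6695/262 = 25.55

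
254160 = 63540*4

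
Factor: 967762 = 2^1 *173^1*2797^1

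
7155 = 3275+3880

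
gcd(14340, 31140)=60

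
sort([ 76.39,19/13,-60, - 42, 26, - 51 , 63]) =[ - 60, - 51,  -  42,19/13, 26, 63, 76.39]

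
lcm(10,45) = 90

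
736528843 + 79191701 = 815720544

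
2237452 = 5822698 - 3585246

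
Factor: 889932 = 2^2*3^1*74161^1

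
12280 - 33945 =-21665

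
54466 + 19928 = 74394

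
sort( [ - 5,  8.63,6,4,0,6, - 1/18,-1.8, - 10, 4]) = [- 10,-5, -1.8,- 1/18, 0,4,4, 6,6,8.63]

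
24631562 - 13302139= 11329423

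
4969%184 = 1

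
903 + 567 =1470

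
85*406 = 34510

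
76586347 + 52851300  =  129437647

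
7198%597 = 34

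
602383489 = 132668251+469715238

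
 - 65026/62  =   - 1049  +  6/31 =- 1048.81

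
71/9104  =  71/9104=0.01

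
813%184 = 77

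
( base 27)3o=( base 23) 4d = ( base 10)105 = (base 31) 3C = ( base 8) 151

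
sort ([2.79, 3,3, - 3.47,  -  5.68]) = [  -  5.68, -3.47, 2.79,3,3]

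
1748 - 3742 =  - 1994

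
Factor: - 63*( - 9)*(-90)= - 51030  =  - 2^1*3^6*5^1 * 7^1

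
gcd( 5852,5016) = 836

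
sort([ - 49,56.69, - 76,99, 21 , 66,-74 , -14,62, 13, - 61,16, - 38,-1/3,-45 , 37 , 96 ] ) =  [-76, - 74, - 61, - 49, - 45,-38, - 14,- 1/3,13,16, 21, 37,56.69, 62,66,96, 99 ] 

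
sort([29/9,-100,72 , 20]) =[ - 100,29/9, 20, 72] 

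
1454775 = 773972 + 680803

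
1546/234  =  773/117 = 6.61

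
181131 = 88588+92543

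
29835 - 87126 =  - 57291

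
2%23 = 2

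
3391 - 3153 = 238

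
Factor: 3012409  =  3012409^1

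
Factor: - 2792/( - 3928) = 349/491 = 349^1 * 491^ (-1)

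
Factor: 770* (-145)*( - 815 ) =90994750 = 2^1*5^3 * 7^1 * 11^1*29^1 *163^1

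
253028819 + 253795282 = 506824101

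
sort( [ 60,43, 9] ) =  [9,43,60 ]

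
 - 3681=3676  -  7357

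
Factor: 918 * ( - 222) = -2^2 * 3^4 * 17^1*37^1 =- 203796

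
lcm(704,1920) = 21120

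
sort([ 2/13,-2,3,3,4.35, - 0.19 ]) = [ - 2, - 0.19,2/13,3,3,4.35] 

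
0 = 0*1909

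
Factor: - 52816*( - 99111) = 2^4*3^1*3301^1*33037^1  =  5234646576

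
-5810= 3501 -9311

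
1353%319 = 77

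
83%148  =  83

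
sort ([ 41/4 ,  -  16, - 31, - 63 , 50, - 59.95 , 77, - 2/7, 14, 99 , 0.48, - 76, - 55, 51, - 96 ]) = [ - 96, - 76, - 63,-59.95,  -  55, - 31, - 16 , - 2/7,0.48, 41/4,14 , 50,51, 77,99]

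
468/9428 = 117/2357 = 0.05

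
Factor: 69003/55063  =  3^2 * 11^1 * 79^( - 1) = 99/79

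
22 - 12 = 10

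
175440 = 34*5160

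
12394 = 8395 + 3999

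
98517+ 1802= 100319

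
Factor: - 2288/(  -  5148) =2^2*3^(-2) = 4/9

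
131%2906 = 131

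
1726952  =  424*4073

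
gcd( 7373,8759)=1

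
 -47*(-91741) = 4311827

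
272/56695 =16/3335 =0.00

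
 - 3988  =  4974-8962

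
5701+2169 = 7870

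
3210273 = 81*39633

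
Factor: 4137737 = 4137737^1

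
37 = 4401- 4364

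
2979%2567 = 412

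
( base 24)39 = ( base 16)51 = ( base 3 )10000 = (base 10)81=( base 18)49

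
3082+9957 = 13039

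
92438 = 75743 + 16695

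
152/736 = 19/92 = 0.21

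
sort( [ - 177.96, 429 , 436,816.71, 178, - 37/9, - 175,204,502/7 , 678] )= [ - 177.96, - 175 , - 37/9,502/7, 178,204,429, 436,678,816.71 ]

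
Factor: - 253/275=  - 5^(-2)*23^1=-23/25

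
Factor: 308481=3^1 * 31^2 * 107^1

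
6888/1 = 6888 = 6888.00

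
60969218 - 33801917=27167301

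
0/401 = 0 = 0.00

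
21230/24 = 10615/12 = 884.58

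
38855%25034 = 13821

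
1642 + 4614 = 6256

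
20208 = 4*5052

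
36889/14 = 36889/14= 2634.93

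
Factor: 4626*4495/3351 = 2^1 * 3^1*5^1*29^1*31^1*257^1*1117^( - 1 )= 6931290/1117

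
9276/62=4638/31 = 149.61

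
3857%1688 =481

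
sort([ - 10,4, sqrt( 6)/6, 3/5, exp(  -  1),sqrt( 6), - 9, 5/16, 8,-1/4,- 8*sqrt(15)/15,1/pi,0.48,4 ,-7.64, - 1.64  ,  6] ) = [ - 10,-9 , - 7.64,-8*sqrt(15 ) /15, - 1.64, - 1/4,5/16,1/pi,exp( - 1),sqrt( 6) /6, 0.48,3/5,sqrt(6),4,4,6 , 8] 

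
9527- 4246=5281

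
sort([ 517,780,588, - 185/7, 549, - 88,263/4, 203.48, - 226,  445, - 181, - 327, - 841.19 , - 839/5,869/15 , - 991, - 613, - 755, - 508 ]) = [ - 991 , - 841.19, - 755, - 613, - 508, - 327, - 226,-181, - 839/5, - 88, - 185/7, 869/15, 263/4 , 203.48, 445,517, 549, 588,  780]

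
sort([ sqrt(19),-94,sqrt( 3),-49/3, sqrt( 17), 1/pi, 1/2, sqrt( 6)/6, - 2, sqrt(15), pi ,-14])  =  [ - 94,-49/3, - 14,-2, 1/pi,sqrt(6)/6 , 1/2, sqrt( 3 ), pi, sqrt(15), sqrt(17), sqrt( 19 ) ] 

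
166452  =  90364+76088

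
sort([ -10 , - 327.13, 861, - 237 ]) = [ - 327.13,-237 ,- 10 , 861]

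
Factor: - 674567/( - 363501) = 3^( - 3 )*23^1*139^1*211^1*13463^( - 1 )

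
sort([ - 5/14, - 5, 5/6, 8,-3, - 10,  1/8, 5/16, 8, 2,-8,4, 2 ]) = [ - 10, - 8, - 5, - 3,  -  5/14, 1/8,  5/16,5/6,2  ,  2, 4, 8, 8 ] 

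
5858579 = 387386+5471193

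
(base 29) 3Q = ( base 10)113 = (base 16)71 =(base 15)78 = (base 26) 49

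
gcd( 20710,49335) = 5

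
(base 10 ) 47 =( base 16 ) 2F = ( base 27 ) 1K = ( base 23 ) 21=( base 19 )29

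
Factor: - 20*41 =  - 820 =- 2^2*5^1*41^1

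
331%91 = 58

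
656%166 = 158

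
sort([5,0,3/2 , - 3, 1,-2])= [ - 3, - 2, 0,1,  3/2, 5 ] 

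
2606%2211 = 395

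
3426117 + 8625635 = 12051752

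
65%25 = 15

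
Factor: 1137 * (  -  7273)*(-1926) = 2^1*3^3 * 7^1 * 107^1 * 379^1 * 1039^1 = 15926866326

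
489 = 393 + 96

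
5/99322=5/99322 = 0.00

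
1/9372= 1/9372 = 0.00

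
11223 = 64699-53476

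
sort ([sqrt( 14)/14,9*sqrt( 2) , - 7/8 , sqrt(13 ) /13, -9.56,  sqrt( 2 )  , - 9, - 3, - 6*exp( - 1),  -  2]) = [ - 9.56,-9 , - 3, -6 * exp( - 1) , - 2 , -7/8, sqrt( 14 )/14,  sqrt(13 ) /13,sqrt( 2),9*sqrt( 2 )] 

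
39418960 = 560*70391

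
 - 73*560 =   -  40880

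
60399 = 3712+56687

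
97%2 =1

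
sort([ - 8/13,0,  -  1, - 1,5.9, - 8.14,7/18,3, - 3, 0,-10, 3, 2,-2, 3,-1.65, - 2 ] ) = [- 10,  -  8.14, - 3, - 2, - 2,-1.65, - 1, - 1, - 8/13, 0,  0,7/18,2, 3,3, 3,  5.9 ]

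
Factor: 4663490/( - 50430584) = - 2^( - 2)*5^1*13^1*29^1*1237^1*6303823^( - 1 ) = -2331745/25215292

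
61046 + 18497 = 79543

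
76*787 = 59812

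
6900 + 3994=10894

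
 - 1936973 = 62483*( - 31)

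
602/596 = 301/298 = 1.01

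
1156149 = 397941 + 758208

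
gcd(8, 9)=1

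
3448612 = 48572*71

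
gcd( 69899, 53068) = 1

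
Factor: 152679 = 3^1*50893^1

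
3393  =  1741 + 1652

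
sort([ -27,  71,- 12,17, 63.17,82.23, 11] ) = [ - 27,-12,11,17,63.17,  71, 82.23 ]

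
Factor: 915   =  3^1 * 5^1*61^1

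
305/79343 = 305/79343  =  0.00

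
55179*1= 55179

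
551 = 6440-5889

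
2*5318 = 10636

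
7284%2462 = 2360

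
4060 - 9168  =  -5108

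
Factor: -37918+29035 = -3^3*7^1*47^1 = - 8883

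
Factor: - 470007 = - 3^2*52223^1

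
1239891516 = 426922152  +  812969364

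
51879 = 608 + 51271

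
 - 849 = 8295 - 9144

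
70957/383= 70957/383 =185.27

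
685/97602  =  685/97602  =  0.01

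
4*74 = 296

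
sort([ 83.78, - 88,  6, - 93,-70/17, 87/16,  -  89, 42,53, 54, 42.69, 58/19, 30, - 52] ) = [ - 93,-89 , - 88 ,  -  52,  -  70/17,58/19,  87/16, 6, 30,42,42.69,53, 54, 83.78]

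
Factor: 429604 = 2^2*7^1*67^1*229^1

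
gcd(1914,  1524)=6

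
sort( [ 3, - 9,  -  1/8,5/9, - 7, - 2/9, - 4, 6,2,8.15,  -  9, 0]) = [ - 9,-9, - 7, - 4, - 2/9, - 1/8, 0,5/9, 2,  3, 6, 8.15]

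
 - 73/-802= 73/802= 0.09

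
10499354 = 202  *51977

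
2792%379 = 139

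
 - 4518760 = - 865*5224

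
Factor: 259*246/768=10619/128 = 2^( - 7)*7^1 * 37^1*41^1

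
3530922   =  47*75126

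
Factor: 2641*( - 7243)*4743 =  - 3^2 *17^1*19^1*31^1*139^1*7243^1=- 90727722909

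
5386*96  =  517056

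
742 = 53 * 14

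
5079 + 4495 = 9574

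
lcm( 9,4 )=36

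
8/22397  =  8/22397 = 0.00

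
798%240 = 78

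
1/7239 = 1/7239 = 0.00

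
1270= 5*254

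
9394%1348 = 1306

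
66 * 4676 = 308616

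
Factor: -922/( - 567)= 2^1*3^( - 4)*7^( - 1 )*461^1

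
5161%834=157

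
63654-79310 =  - 15656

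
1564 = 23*68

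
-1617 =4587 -6204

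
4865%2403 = 59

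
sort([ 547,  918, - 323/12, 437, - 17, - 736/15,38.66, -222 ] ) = [-222, - 736/15, - 323/12, - 17, 38.66 , 437, 547,918] 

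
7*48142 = 336994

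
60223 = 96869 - 36646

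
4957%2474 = 9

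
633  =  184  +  449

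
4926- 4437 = 489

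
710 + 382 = 1092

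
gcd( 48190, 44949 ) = 1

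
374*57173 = 21382702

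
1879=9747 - 7868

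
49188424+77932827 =127121251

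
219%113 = 106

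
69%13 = 4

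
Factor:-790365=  - 3^1*5^1*52691^1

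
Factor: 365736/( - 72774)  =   - 2^2*3^( - 1)*7^2*13^(-1) = -196/39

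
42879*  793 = 34003047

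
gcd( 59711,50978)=71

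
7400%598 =224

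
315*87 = 27405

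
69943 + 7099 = 77042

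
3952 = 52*76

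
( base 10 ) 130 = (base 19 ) 6G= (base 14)94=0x82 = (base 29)4E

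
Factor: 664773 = 3^1  *71^1* 3121^1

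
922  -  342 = 580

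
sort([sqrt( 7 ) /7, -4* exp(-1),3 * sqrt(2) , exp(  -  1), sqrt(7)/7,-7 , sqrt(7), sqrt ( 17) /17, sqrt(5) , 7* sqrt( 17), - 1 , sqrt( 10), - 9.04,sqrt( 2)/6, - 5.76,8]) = [-9.04, - 7,-5.76, - 4 * exp(-1),-1, sqrt( 2 ) /6, sqrt(17 ) /17 , exp(-1) , sqrt(7) /7,sqrt(7 ) /7,sqrt(5 ) , sqrt( 7),sqrt (10) , 3*sqrt( 2) , 8, 7*sqrt( 17)]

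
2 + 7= 9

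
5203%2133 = 937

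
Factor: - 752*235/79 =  - 2^4 * 5^1*47^2*79^ ( - 1 ) =- 176720/79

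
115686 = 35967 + 79719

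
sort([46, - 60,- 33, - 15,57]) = [ -60, - 33 ,-15,46, 57] 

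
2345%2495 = 2345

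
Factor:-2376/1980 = -2^1 *3^1*5^( - 1 ) = - 6/5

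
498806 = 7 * 71258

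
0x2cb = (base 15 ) 32a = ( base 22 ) 1ab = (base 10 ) 715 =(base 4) 23023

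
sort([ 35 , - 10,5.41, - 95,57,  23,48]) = [ - 95, - 10,  5.41, 23,35,48,57]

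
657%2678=657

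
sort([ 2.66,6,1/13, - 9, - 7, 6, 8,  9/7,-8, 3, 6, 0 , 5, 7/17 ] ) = [ - 9 , - 8, - 7, 0,  1/13,7/17,9/7, 2.66,  3,  5, 6 , 6, 6,  8 ] 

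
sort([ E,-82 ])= [ - 82 , E]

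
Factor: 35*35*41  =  5^2*7^2 *41^1 = 50225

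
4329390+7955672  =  12285062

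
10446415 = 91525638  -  81079223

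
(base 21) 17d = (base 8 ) 1131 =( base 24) 111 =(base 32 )IP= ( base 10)601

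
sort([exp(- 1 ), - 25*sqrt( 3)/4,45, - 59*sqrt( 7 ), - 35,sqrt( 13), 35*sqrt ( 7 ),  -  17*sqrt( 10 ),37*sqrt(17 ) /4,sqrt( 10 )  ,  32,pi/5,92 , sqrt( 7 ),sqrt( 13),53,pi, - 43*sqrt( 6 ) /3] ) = [ - 59*sqrt ( 7 ),  -  17*sqrt ( 10 ), - 43* sqrt( 6) /3, - 35, - 25*sqrt(3 )/4,  exp( - 1 ),pi/5,sqrt( 7 ),pi,  sqrt( 10 ),sqrt( 13),sqrt ( 13),32,37 * sqrt( 17)/4,45,53, 92,35*sqrt(7 )] 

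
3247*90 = 292230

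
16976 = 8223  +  8753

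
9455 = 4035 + 5420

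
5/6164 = 5/6164 = 0.00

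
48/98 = 24/49  =  0.49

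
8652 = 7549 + 1103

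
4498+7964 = 12462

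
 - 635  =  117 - 752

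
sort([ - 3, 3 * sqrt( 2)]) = [ - 3,3*sqrt(2)]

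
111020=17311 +93709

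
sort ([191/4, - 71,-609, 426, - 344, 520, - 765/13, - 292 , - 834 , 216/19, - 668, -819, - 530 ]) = [ - 834, - 819 ,-668, - 609, - 530 ,-344 ,-292, - 71, - 765/13,216/19, 191/4, 426 , 520] 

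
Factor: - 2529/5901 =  - 3^1*7^(-1 ) = - 3/7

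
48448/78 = 24224/39= 621.13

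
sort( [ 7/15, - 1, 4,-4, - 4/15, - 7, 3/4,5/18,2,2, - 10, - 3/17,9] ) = [ - 10,-7, - 4,-1, - 4/15, - 3/17,  5/18,7/15 , 3/4,2,  2,4,9]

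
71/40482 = 71/40482 = 0.00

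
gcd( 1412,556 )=4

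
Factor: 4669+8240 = 3^1 * 13^1 * 331^1 =12909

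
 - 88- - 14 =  - 74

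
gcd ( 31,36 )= 1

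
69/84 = 23/28=0.82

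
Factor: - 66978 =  - 2^1*3^2*61^2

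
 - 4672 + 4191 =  - 481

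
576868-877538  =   - 300670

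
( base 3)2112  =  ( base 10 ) 68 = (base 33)22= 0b1000100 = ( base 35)1X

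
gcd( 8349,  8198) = 1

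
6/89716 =3/44858 = 0.00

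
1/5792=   1/5792 = 0.00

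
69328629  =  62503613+6825016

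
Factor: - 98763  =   - 3^1 *7^1 *4703^1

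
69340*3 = 208020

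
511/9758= 73/1394 = 0.05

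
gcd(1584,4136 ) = 88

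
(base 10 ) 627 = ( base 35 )hw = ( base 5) 10002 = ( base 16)273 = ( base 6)2523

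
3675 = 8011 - 4336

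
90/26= 45/13 = 3.46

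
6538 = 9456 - 2918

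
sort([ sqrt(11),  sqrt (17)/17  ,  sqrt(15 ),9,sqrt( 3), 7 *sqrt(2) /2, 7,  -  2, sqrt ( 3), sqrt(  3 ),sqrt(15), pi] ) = [ - 2, sqrt(17)/17, sqrt ( 3 ), sqrt(3),sqrt(3),pi, sqrt( 11 ), sqrt(15), sqrt(15), 7* sqrt( 2 ) /2,7, 9]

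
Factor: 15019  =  23^1 * 653^1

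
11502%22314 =11502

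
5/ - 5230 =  - 1  +  1045/1046 =- 0.00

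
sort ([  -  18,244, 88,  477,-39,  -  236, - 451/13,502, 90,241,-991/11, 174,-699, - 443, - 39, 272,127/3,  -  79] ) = [ -699,-443, - 236, - 991/11,  -  79,-39, - 39, - 451/13,  -  18,127/3,88,90,174,241,244,272,477,  502]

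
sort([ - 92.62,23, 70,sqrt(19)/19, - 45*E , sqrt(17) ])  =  [ -45* E,- 92.62, sqrt(19 )/19  ,  sqrt(17),23 , 70]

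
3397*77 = 261569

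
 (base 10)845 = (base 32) qd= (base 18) 2AH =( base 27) 148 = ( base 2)1101001101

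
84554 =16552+68002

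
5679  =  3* 1893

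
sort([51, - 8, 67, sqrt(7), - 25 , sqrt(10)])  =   [ - 25,-8,  sqrt( 7), sqrt ( 10 ), 51,  67]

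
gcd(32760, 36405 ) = 45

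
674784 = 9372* 72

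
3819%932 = 91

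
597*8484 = 5064948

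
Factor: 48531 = 3^1*7^1*2311^1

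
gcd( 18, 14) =2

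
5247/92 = 57+3/92 = 57.03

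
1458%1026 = 432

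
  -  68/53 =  - 68/53 = - 1.28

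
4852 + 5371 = 10223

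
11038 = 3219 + 7819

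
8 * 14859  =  118872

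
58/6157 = 58/6157= 0.01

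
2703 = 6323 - 3620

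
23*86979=2000517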